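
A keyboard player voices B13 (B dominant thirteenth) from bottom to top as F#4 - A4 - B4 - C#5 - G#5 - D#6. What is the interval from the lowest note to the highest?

major thirteenth

The outer voices are F#4 and D#6.
From F# to D# is 21 semitones, exactly the major thirteenth.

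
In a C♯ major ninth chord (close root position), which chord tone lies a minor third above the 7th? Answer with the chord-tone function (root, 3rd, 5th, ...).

9th

Spelling the chord: C♯–E♯–G♯–B♯–D♯.
The 7th is B♯. A minor third above B♯ is D♯.
D♯ is the chord's 9th.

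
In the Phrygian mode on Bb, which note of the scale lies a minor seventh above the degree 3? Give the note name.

The scale is Bb Cb Db Eb F Gb Ab.
The degree 3 is Db; a minor seventh above that is Cb — scale degree 2.

Cb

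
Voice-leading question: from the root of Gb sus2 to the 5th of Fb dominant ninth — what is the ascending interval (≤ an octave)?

The root of Gb sus2 is Gb; the 5th of Fb dominant ninth is Cb.
Counting 4 letters and 5 half steps from Gb gives a perfect fourth.

perfect fourth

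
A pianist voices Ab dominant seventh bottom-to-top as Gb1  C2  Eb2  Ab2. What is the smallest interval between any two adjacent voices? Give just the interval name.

Adjacent intervals: Gb1→C2 = augmented fourth; C2→Eb2 = minor third; Eb2→Ab2 = perfect fourth.
The smallest is C2 to Eb2, a minor third (3 semitones).

minor third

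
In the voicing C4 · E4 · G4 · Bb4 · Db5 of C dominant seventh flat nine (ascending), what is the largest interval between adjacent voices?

Adjacent intervals: C4→E4 = major third; E4→G4 = minor third; G4→Bb4 = minor third; Bb4→Db5 = minor third.
The largest is C4 to E4, a major third (4 semitones).

M3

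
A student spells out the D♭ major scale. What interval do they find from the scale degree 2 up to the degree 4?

minor 3rd

Spelling the D♭ major scale: D♭ E♭ F G♭ A♭ B♭ C.
That puts E♭ below G♭.
E♭ up to G♭ is 3 semitones, a half step narrower than a major third, so the interval is minor.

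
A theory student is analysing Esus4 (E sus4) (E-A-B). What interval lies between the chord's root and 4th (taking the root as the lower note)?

Root = E; 4th = A.
E up to A spans 4 letter names and 5 semitones — a perfect fourth.

P4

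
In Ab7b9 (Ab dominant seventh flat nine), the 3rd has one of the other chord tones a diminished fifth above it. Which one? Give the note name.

Gb

Spelling the chord: Ab C Eb Gb Bbb.
The 3rd is C. A diminished fifth above C is Gb.
Gb is the chord's 7th.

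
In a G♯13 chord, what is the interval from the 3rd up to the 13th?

G♯13 is spelled G♯-B♯-D♯-F♯-A♯-E♯.
So we need the interval from B♯ up to E♯.
B♯ up to E♯ spans 11 letter names and 17 semitones — a perfect eleventh.

perfect eleventh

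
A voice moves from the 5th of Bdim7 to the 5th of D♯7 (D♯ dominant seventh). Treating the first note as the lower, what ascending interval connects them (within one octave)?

The 5th of Bdim7 is F; the 5th of D♯7 (D♯ dominant seventh) is A♯.
3 letter names make it a third; at 5 semitones (a half step wider than major) the quality is augmented.

augmented 3rd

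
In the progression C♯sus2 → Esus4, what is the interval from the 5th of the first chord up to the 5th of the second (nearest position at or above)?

minor third

The 5th of C♯sus2 is G♯; the 5th of Esus4 is B.
G♯ up to B is 3 semitones, a half step narrower than a major third, so the interval is minor.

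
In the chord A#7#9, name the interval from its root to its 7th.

Spelling the chord: A#-C##-E#-G#-B##.
So we need the interval from A# up to G#.
7 letter names make it a seventh; at 10 semitones (a half step narrower than major) the quality is minor.

m7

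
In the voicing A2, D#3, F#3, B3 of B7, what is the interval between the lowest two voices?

Those voices are A2 and D#3.
A up to D# is 6 semitones, a half step wider than a perfect fourth, so the interval is augmented.

augmented fourth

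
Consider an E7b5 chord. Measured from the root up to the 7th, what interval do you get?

minor 7th

E7b5 is spelled E G# Bb D.
Root = E; 7th = D.
From E to D: 10 semitones over a seventh = minor.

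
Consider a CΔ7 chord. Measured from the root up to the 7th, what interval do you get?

major seventh

The chord tones of Cmaj7 (C major seventh) are C-E-G-B.
Root = C; 7th = B.
C up to B spans 7 letter names and 11 semitones — a major seventh.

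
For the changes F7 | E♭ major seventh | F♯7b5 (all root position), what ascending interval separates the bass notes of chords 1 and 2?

The roots are F and E♭.
F up to E♭ is 10 semitones, a half step narrower than a major seventh, so the interval is minor.

minor seventh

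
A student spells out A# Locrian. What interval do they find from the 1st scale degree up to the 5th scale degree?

d5

Spelling A# Locrian: A# B C# D# E F# G#.
The 1st scale degree is A# and the 5th scale degree is E.
5 letter names make it a fifth; at 6 semitones (a half step narrower than perfect) the quality is diminished.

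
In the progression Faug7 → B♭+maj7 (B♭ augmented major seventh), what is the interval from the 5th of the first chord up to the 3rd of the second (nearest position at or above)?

minor second

Faug7 has C♯ as its 5th, and B♭+maj7 (B♭ augmented major seventh) has D as its 3rd.
2 letter names make it a second; at 1 semitone (a half step narrower than major) the quality is minor.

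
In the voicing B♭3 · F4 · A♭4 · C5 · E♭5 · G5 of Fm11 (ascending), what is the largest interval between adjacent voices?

Adjacent intervals: B♭3→F4 = perfect fifth; F4→A♭4 = minor third; A♭4→C5 = major third; C5→E♭5 = minor third; E♭5→G5 = major third.
The largest is B♭3 to F4, a perfect fifth (7 semitones).

perfect 5th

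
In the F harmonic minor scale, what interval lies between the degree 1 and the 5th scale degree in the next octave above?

F harmonic minor: F G Ab Bb C Db E.
So we need the interval from F up to C.
F up to C spans 12 letter names and 19 semitones — a perfect twelfth.

perfect 12th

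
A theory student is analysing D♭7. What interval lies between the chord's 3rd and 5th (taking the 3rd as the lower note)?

minor third

D♭7: D♭-F-A♭-C♭.
3rd = F; 5th = A♭.
From F to A♭: 3 semitones over a third = minor.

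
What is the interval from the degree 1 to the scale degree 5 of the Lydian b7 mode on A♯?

perfect 5th

A♯ lydian dominant: A♯ B♯ C𝄪 D𝄪 E♯ F𝄪 G♯.
So we need the interval from A♯ up to E♯.
From A♯ to E♯ is 7 semitones, exactly the perfect fifth.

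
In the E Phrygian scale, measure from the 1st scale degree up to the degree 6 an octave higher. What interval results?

minor thirteenth

The scale runs E F G A B C D.
So we need the interval from E up to C.
From E to C: 20 semitones over a thirteenth = minor.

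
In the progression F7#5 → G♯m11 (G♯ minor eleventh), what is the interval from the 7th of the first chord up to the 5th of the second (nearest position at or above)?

F7#5 has E♭ as its 7th, and G♯m11 (G♯ minor eleventh) has D♯ as its 5th.
E♭ up to D♯ is 12 semitones, a half step wider than a major seventh, so the interval is augmented.

augmented seventh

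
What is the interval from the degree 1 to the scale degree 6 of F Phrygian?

minor 6th

Spelling F Phrygian: F Gb Ab Bb C Db Eb.
That puts F below Db.
F up to Db is 8 semitones, a half step narrower than a major sixth, so the interval is minor.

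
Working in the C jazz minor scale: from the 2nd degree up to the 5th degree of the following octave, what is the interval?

Spelling the C jazz minor scale: C D E♭ F G A B.
That puts D below G.
D up to G spans 11 letter names and 17 semitones — a perfect eleventh.

perfect 11th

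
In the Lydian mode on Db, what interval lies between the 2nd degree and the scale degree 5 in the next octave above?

P11

Spelling the Lydian mode on Db: Db Eb F G Ab Bb C.
That puts Eb below Ab.
Counting 11 letters and 17 half steps from Eb gives a perfect eleventh.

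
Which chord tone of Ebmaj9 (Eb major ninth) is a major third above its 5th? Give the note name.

Ebmaj9 (Eb major ninth): Eb-G-Bb-D-F.
The 5th is Bb. A major third above Bb is D.
D is the chord's 7th.

D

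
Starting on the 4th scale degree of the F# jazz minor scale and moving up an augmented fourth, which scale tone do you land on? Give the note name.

E#

The scale is F# G# A B C# D# E#.
The 4th scale degree is B; an augmented fourth above that is E# — scale degree 7.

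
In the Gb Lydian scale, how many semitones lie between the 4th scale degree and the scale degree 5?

1

The scale is Gb Ab Bb C Db Eb F.
C up to Db is a minor second — 1 semitone.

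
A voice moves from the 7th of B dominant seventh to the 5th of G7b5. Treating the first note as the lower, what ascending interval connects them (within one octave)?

The 7th of B dominant seventh is A; the 5th of G7b5 is Db.
From A to Db: 4 semitones over a fourth = diminished.

diminished fourth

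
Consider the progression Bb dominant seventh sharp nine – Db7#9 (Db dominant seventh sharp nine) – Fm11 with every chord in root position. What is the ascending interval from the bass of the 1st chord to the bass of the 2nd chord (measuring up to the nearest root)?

The roots are Bb and Db.
Bb up to Db is 3 semitones, a half step narrower than a major third, so the interval is minor.

minor third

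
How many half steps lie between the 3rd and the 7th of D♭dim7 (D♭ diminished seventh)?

Spelling the chord: D♭ F♭ A𝄫 C𝄫.
F♭ to C𝄫 is a diminished fifth: 6 semitones.

6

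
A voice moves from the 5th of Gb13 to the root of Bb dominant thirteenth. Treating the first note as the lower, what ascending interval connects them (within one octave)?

The 5th of Gb13 is Db; the root of Bb dominant thirteenth is Bb.
From Db to Bb is 9 semitones, exactly the major sixth.

major sixth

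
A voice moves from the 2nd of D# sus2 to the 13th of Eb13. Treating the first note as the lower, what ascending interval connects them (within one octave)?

diminished sixth

The 2nd of D# sus2 is E#; the 13th of Eb13 is C.
E# up to C is 7 semitones, a whole step narrower than a major sixth, so the interval is diminished.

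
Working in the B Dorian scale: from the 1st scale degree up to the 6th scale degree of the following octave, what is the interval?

major thirteenth

The scale runs B C# D E F# G# A.
1st scale degree = B; degree 6 (up an octave) = G#.
Counting 13 letters and 21 half steps from B gives a major thirteenth.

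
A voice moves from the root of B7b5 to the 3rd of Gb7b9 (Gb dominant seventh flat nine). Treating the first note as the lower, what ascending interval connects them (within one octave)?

B7b5 has B as its root, and Gb7b9 (Gb dominant seventh flat nine) has Bb as its 3rd.
B up to Bb is 11 semitones, a half step narrower than a perfect octave, so the interval is diminished.

diminished 8th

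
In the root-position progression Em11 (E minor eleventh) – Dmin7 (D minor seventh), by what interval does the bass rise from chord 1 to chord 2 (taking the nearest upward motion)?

The roots are E and D.
E up to D is 10 semitones, a half step narrower than a major seventh, so the interval is minor.

minor seventh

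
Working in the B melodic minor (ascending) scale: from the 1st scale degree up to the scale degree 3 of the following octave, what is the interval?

The scale runs B C# D E F# G# A#.
That puts B below D.
10 letter names make it a tenth; at 15 semitones (a half step narrower than major) the quality is minor.

m10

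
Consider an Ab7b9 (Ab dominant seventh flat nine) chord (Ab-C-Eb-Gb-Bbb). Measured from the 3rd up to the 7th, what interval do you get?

diminished fifth

The 3rd is C and the 7th is Gb.
From C to Gb: 6 semitones over a fifth = diminished.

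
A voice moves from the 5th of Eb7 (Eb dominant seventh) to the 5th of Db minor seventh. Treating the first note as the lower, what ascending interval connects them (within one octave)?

minor seventh

Eb7 (Eb dominant seventh) has Bb as its 5th, and Db minor seventh has Ab as its 5th.
From Bb to Ab: 10 semitones over a seventh = minor.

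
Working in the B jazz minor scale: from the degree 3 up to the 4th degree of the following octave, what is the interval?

major 9th

B melodic minor: B C# D E F# G# A#.
So we need the interval from D up to E.
D up to E spans 9 letter names and 14 semitones — a major ninth.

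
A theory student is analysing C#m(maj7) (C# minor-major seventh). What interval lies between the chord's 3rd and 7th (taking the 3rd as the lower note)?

A5

C#m(maj7) is spelled C#-E-G#-B#.
So we need the interval from E up to B#.
5 letter names make it a fifth; at 8 semitones (a half step wider than perfect) the quality is augmented.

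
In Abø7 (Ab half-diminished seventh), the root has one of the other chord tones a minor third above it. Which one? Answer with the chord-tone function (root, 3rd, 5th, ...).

Spelling the chord: Ab Cb Ebb Gb.
The root is Ab. A minor third above Ab is Cb.
Cb is the chord's 3rd.

3rd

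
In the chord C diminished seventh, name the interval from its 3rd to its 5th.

Spelling the chord: C–Eb–Gb–Bbb.
That puts Eb below Gb.
3 letter names make it a third; at 3 semitones (a half step narrower than major) the quality is minor.

minor third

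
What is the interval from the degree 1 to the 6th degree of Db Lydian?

Db lydian: Db Eb F G Ab Bb C.
That puts Db below Bb.
Counting 6 letters and 9 half steps from Db gives a major sixth.

major sixth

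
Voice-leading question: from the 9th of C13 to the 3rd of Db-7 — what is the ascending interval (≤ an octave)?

The 9th of C13 is D; the 3rd of Db-7 is Fb.
D up to Fb is 2 semitones, a whole step narrower than a major third, so the interval is diminished.

diminished third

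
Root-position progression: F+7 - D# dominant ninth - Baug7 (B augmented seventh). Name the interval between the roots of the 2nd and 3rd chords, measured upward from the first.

m6

The roots are D# and B.
From D# to B: 8 semitones over a sixth = minor.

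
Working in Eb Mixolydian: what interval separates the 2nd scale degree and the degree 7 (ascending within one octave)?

minor sixth

The scale runs Eb F G Ab Bb C Db.
So we need the interval from F up to Db.
F up to Db is 8 semitones, a half step narrower than a major sixth, so the interval is minor.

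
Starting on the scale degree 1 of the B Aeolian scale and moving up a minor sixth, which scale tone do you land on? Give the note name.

The scale is B C♯ D E F♯ G A.
The scale degree 1 is B; a minor sixth above that is G — scale degree 6.

G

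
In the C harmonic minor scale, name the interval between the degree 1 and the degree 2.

Spelling the C harmonic minor scale: C D Eb F G Ab B.
The degree 1 is C and the 2nd scale degree is D.
From C to D is 2 semitones, exactly the major second.

M2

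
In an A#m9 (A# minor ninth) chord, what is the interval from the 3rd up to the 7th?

P5

The chord tones of A#m9 are A# C# E# G# B#.
That puts C# below G#.
C# up to G# spans 5 letter names and 7 semitones — a perfect fifth.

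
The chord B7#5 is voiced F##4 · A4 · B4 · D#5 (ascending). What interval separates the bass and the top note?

The outer voices are F##4 and D#5.
From F## to D#: 8 semitones over a sixth = minor.

m6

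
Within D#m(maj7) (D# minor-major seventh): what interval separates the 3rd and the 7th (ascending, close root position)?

augmented fifth

The chord tones of D#m(maj7) are D#-F#-A#-C##.
The 3rd is F# and the 7th is C##.
From F# to C##: 8 semitones over a fifth = augmented.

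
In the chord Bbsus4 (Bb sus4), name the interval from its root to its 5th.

perfect 5th

Bbsus4: Bb–Eb–F.
So we need the interval from Bb up to F.
From Bb to F is 7 semitones, exactly the perfect fifth.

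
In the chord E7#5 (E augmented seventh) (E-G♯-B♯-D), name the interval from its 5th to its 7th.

That puts B♯ below D.
3 letter names make it a third; at 2 semitones (a whole step narrower than major) the quality is diminished.

diminished third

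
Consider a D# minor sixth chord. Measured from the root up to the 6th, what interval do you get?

The chord tones of D#min6 are D#–F#–A#–B#.
The root is D# and the 6th is B#.
D# up to B# spans 6 letter names and 9 semitones — a major sixth.

major sixth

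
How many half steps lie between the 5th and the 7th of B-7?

3

Bmin7 is spelled B-D-F♯-A.
F♯ to A is a minor third: 3 semitones.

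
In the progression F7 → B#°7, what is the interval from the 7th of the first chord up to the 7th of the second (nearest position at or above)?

augmented fourth

F7 has Eb as its 7th, and B#°7 has A as its 7th.
From Eb to A: 6 semitones over a fourth = augmented.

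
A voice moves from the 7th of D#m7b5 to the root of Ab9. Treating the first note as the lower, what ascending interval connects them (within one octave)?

diminished sixth

D#m7b5 has C# as its 7th, and Ab9 has Ab as its root.
C# up to Ab is 7 semitones, a whole step narrower than a major sixth, so the interval is diminished.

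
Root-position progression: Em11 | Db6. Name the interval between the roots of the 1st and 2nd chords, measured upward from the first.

diminished seventh

The roots are E and Db.
From E to Db: 9 semitones over a seventh = diminished.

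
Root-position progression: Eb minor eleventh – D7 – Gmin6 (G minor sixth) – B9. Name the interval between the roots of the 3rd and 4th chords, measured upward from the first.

The roots are G and B.
From G to B is 4 semitones, exactly the major third.

major third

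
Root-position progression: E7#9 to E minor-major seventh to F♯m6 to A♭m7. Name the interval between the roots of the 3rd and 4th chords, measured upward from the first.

diminished third

The roots are F♯ and A♭.
F♯ up to A♭ is 2 semitones, a whole step narrower than a major third, so the interval is diminished.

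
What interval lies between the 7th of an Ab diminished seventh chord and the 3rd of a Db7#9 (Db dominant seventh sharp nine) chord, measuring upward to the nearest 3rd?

The 7th of Ab diminished seventh is Gbb; the 3rd of Db7#9 (Db dominant seventh sharp nine) is F.
Gbb up to F is 12 semitones, a half step wider than a major seventh, so the interval is augmented.

augmented 7th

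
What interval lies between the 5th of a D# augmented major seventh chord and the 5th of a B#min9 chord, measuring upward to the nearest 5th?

D# augmented major seventh has A## as its 5th, and B#min9 has F## as its 5th.
A## up to F## is 8 semitones, a half step narrower than a major sixth, so the interval is minor.

m6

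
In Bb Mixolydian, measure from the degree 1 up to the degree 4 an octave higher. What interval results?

Bb mixolydian: Bb C D Eb F G Ab.
The degree 1 is Bb and the scale degree 4 (up an octave) is Eb.
Bb up to Eb spans 11 letter names and 17 semitones — a perfect eleventh.

perfect eleventh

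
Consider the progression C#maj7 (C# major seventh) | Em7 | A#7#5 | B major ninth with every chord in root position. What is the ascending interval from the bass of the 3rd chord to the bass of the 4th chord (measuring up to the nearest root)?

The roots are A# and B.
A# up to B is 1 semitone, a half step narrower than a major second, so the interval is minor.

minor second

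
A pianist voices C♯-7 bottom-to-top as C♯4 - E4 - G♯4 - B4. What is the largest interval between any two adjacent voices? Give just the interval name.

Adjacent intervals: C♯4→E4 = minor third; E4→G♯4 = major third; G♯4→B4 = minor third.
The largest is E4 to G♯4, a major third (4 semitones).

major third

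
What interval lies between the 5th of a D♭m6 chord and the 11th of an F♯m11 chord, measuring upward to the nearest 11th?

A2

D♭m6 has A♭ as its 5th, and F♯m11 has B as its 11th.
A♭ up to B is 3 semitones, a half step wider than a major second, so the interval is augmented.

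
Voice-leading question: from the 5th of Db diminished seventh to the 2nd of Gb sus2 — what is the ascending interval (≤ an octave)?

augmented unison

Db diminished seventh has Abb as its 5th, and Gb sus2 has Ab as its 2nd.
1 letter names make it a unison; at 1 semitone (a half step wider than perfect) the quality is augmented.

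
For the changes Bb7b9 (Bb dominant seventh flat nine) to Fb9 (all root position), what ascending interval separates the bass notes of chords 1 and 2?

diminished fifth

The roots are Bb and Fb.
Bb up to Fb is 6 semitones, a half step narrower than a perfect fifth, so the interval is diminished.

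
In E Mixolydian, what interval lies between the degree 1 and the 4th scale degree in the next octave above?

E mixolydian: E F# G# A B C# D.
Degree 1 = E; degree 4 (up an octave) = A.
Counting 11 letters and 17 half steps from E gives a perfect eleventh.

perfect 11th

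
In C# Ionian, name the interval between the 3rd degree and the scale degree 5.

m3

C# major: C# D# E# F# G# A# B#.
3rd degree = E#; scale degree 5 = G#.
3 letter names make it a third; at 3 semitones (a half step narrower than major) the quality is minor.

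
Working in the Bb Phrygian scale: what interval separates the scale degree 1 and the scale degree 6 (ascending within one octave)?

The scale runs Bb Cb Db Eb F Gb Ab.
Scale degree 1 = Bb; 6th scale degree = Gb.
Bb up to Gb is 8 semitones, a half step narrower than a major sixth, so the interval is minor.

minor sixth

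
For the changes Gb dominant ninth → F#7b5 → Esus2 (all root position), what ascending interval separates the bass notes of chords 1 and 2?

The roots are Gb and F#.
7 letter names make it a seventh; at 12 semitones (a half step wider than major) the quality is augmented.

augmented seventh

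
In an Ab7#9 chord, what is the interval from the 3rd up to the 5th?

Ab7#9 is spelled Ab C Eb Gb B.
The 3rd is C and the 5th is Eb.
C up to Eb is 3 semitones, a half step narrower than a major third, so the interval is minor.

m3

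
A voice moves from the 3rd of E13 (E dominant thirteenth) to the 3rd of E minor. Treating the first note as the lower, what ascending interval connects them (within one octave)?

E13 (E dominant thirteenth) has G♯ as its 3rd, and E minor has G as its 3rd.
From G♯ to G: 11 semitones over an octave = diminished.

diminished octave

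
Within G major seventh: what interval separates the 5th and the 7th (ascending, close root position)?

The chord tones of Gmaj7 are G-B-D-F#.
The 5th is D and the 7th is F#.
D up to F# spans 3 letter names and 4 semitones — a major third.

major 3rd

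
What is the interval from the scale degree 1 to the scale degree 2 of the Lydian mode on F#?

major 2nd

F# lydian: F# G# A# B# C# D# E#.
So we need the interval from F# up to G#.
From F# to G# is 2 semitones, exactly the major second.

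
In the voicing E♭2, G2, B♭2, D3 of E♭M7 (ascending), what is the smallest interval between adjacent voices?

Adjacent intervals: E♭2→G2 = major third; G2→B♭2 = minor third; B♭2→D3 = major third.
The smallest is G2 to B♭2, a minor third (3 semitones).

minor 3rd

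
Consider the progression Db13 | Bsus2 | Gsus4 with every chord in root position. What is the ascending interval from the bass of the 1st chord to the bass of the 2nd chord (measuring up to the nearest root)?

augmented 6th

The roots are Db and B.
From Db to B: 10 semitones over a sixth = augmented.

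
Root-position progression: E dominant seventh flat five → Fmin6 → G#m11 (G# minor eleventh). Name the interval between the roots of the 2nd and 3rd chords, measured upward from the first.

augmented second

The roots are F and G#.
F up to G# is 3 semitones, a half step wider than a major second, so the interval is augmented.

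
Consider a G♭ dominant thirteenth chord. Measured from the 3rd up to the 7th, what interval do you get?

G♭13 (G♭ dominant thirteenth) is spelled G♭, B♭, D♭, F♭, A♭, E♭.
The 3rd is B♭ and the 7th is F♭.
From B♭ to F♭: 6 semitones over a fifth = diminished.

diminished fifth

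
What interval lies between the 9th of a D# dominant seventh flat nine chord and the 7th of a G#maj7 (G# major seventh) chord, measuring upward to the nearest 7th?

D# dominant seventh flat nine has E as its 9th, and G#maj7 (G# major seventh) has F## as its 7th.
2 letter names make it a second; at 3 semitones (a half step wider than major) the quality is augmented.

augmented second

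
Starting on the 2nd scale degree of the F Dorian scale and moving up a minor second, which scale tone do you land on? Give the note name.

The scale is F G Ab Bb C D Eb.
The 2nd scale degree is G; a minor second above that is Ab — scale degree 3.

Ab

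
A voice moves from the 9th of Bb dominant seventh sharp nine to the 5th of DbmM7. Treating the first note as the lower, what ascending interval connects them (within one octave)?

diminished sixth

The 9th of Bb dominant seventh sharp nine is C#; the 5th of DbmM7 is Ab.
From C# to Ab: 7 semitones over a sixth = diminished.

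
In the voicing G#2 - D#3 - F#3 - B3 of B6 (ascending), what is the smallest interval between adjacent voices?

Adjacent intervals: G#2→D#3 = perfect fifth; D#3→F#3 = minor third; F#3→B3 = perfect fourth.
The smallest is D#3 to F#3, a minor third (3 semitones).

minor third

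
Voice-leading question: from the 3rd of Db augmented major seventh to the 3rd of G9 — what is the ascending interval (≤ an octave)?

augmented 4th

Db augmented major seventh has F as its 3rd, and G9 has B as its 3rd.
4 letter names make it a fourth; at 6 semitones (a half step wider than perfect) the quality is augmented.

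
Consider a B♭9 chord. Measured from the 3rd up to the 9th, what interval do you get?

Spelling the chord: B♭–D–F–A♭–C.
The 3rd is D and the 9th is C.
D up to C is 10 semitones, a half step narrower than a major seventh, so the interval is minor.

minor seventh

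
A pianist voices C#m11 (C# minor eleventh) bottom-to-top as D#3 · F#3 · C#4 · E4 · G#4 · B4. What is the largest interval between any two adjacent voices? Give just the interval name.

perfect fifth

Adjacent intervals: D#3→F#3 = minor third; F#3→C#4 = perfect fifth; C#4→E4 = minor third; E4→G#4 = major third; G#4→B4 = minor third.
The largest is F#3 to C#4, a perfect fifth (7 semitones).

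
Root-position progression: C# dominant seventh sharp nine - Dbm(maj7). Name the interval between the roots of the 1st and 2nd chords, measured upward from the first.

The roots are C# and Db.
2 letter names make it a second; at 0 semitones (a whole step narrower than major) the quality is diminished.

d2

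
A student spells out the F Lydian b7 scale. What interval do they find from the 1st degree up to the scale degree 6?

major sixth

F lydian dominant: F G A B C D Eb.
So we need the interval from F up to D.
Counting 6 letters and 9 half steps from F gives a major sixth.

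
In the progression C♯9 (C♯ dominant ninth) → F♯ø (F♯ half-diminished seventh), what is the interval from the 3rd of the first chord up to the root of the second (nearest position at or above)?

C♯9 (C♯ dominant ninth) has E♯ as its 3rd, and F♯ø (F♯ half-diminished seventh) has F♯ as its root.
From E♯ to F♯: 1 semitone over a second = minor.

minor 2nd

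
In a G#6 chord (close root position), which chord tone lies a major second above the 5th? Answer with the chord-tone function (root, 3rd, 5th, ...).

6th

Spelling the chord: G#–B#–D#–E#.
The 5th is D#. A major second above D# is E#.
E# is the chord's 6th.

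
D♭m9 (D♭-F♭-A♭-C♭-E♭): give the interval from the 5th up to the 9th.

perfect 5th

The 5th is A♭ and the 9th is E♭.
A♭ up to E♭ spans 5 letter names and 7 semitones — a perfect fifth.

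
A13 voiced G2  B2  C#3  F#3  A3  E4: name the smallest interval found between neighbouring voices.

Adjacent intervals: G2→B2 = major third; B2→C#3 = major second; C#3→F#3 = perfect fourth; F#3→A3 = minor third; A3→E4 = perfect fifth.
The smallest is B2 to C#3, a major second (2 semitones).

major second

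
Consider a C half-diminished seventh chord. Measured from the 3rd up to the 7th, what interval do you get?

Spelling the chord: C Eb Gb Bb.
3rd = Eb; 7th = Bb.
Counting 5 letters and 7 half steps from Eb gives a perfect fifth.

P5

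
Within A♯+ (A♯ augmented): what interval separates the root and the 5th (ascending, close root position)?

Spelling the chord: A♯, C𝄪, E𝄪.
So we need the interval from A♯ up to E𝄪.
A♯ up to E𝄪 is 8 semitones, a half step wider than a perfect fifth, so the interval is augmented.

augmented fifth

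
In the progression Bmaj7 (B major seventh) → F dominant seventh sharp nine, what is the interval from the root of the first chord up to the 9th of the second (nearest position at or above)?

Bmaj7 (B major seventh) has B as its root, and F dominant seventh sharp nine has G♯ as its 9th.
From B to G♯ is 9 semitones, exactly the major sixth.

major 6th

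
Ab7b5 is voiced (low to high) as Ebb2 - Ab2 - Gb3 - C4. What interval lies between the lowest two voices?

A4

Those voices are Ebb2 and Ab2.
From Ebb to Ab: 6 semitones over a fourth = augmented.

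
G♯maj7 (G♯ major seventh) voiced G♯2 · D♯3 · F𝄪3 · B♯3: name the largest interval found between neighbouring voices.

Adjacent intervals: G♯2→D♯3 = perfect fifth; D♯3→F𝄪3 = major third; F𝄪3→B♯3 = perfect fourth.
The largest is G♯2 to D♯3, a perfect fifth (7 semitones).

P5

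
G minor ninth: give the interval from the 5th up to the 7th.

Gm9 (G minor ninth) is spelled G–Bb–D–F–A.
5th = D; 7th = F.
D up to F is 3 semitones, a half step narrower than a major third, so the interval is minor.

minor 3rd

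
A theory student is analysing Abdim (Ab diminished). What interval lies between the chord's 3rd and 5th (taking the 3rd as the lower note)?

minor 3rd

Abdim: Ab-Cb-Ebb.
So we need the interval from Cb up to Ebb.
3 letter names make it a third; at 3 semitones (a half step narrower than major) the quality is minor.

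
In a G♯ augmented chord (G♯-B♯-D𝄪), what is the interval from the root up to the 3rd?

major third

So we need the interval from G♯ up to B♯.
G♯ up to B♯ spans 3 letter names and 4 semitones — a major third.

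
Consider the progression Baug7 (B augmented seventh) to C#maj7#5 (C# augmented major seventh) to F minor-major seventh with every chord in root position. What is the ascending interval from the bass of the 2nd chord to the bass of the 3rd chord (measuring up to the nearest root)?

The roots are C# and F.
C# up to F is 4 semitones, a half step narrower than a perfect fourth, so the interval is diminished.

diminished fourth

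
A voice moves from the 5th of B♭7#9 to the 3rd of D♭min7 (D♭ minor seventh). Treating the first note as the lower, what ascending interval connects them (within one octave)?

B♭7#9 has F as its 5th, and D♭min7 (D♭ minor seventh) has F♭ as its 3rd.
F up to F♭ is 11 semitones, a half step narrower than a perfect octave, so the interval is diminished.

diminished 8th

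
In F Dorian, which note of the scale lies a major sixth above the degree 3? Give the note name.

The scale is F G Ab Bb C D Eb.
The degree 3 is Ab; a major sixth above that is F — scale degree 1.

F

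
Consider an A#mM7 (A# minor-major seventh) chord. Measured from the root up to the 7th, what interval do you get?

A#mM7 (A# minor-major seventh) is spelled A#–C#–E#–G##.
Root = A#; 7th = G##.
Counting 7 letters and 11 half steps from A# gives a major seventh.

major seventh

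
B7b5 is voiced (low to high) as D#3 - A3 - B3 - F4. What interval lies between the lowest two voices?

Those voices are D#3 and A3.
5 letter names make it a fifth; at 6 semitones (a half step narrower than perfect) the quality is diminished.

diminished 5th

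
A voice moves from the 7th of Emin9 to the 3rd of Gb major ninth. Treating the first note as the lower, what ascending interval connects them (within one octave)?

Emin9 has D as its 7th, and Gb major ninth has Bb as its 3rd.
6 letter names make it a sixth; at 8 semitones (a half step narrower than major) the quality is minor.

minor sixth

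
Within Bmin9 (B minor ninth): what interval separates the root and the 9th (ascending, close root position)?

major ninth

Spelling the chord: B, D, F#, A, C#.
That puts B below C#.
From B to C# is 14 semitones, exactly the major ninth.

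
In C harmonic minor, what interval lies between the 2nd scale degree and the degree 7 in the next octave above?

C harmonic minor: C D Eb F G Ab B.
That puts D below B.
D up to B spans 13 letter names and 21 semitones — a major thirteenth.

major thirteenth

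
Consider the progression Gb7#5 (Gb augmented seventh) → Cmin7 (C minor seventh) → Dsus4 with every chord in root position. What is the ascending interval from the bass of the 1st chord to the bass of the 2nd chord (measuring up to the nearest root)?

augmented fourth

The roots are Gb and C.
From Gb to C: 6 semitones over a fourth = augmented.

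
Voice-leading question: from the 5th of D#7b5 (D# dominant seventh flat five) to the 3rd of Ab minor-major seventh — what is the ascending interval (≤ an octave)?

diminished 3rd

D#7b5 (D# dominant seventh flat five) has A as its 5th, and Ab minor-major seventh has Cb as its 3rd.
A up to Cb is 2 semitones, a whole step narrower than a major third, so the interval is diminished.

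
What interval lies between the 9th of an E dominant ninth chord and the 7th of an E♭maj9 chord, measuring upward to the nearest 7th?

E dominant ninth has F♯ as its 9th, and E♭maj9 has D as its 7th.
From F♯ to D: 8 semitones over a sixth = minor.

minor sixth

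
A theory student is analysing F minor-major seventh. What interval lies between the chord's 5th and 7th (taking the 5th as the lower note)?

Spelling the chord: F-Ab-C-E.
5th = C; 7th = E.
From C to E is 4 semitones, exactly the major third.

M3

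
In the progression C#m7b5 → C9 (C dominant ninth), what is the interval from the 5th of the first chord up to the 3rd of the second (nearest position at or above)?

The 5th of C#m7b5 is G; the 3rd of C9 (C dominant ninth) is E.
G up to E spans 6 letter names and 9 semitones — a major sixth.

major sixth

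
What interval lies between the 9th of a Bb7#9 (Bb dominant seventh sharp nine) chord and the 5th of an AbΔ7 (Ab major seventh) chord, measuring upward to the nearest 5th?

diminished 3rd

The 9th of Bb7#9 (Bb dominant seventh sharp nine) is C#; the 5th of AbΔ7 (Ab major seventh) is Eb.
C# up to Eb is 2 semitones, a whole step narrower than a major third, so the interval is diminished.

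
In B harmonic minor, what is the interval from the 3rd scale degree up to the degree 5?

M3

Spelling B harmonic minor: B C♯ D E F♯ G A♯.
That puts D below F♯.
D up to F♯ spans 3 letter names and 4 semitones — a major third.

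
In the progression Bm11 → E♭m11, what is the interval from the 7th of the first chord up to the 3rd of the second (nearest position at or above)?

The 7th of Bm11 is A; the 3rd of E♭m11 is G♭.
7 letter names make it a seventh; at 9 semitones (a whole step narrower than major) the quality is diminished.

d7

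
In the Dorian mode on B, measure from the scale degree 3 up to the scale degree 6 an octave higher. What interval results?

A11

Spelling the Dorian mode on B: B C♯ D E F♯ G♯ A.
So we need the interval from D up to G♯.
11 letter names make it an eleventh; at 18 semitones (a half step wider than perfect) the quality is augmented.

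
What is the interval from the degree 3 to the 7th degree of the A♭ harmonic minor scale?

augmented fifth

A♭ harmonic minor: A♭ B♭ C♭ D♭ E♭ F♭ G.
That puts C♭ below G.
5 letter names make it a fifth; at 8 semitones (a half step wider than perfect) the quality is augmented.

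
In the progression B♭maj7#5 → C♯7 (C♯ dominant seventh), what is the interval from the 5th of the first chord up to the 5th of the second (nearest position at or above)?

major 2nd

B♭maj7#5 has F♯ as its 5th, and C♯7 (C♯ dominant seventh) has G♯ as its 5th.
F♯ up to G♯ spans 2 letter names and 2 semitones — a major second.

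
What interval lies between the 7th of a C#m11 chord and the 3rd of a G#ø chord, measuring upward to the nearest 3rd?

C#m11 has B as its 7th, and G#ø has B as its 3rd.
B up to B spans 1 letter names and 0 semitones — a perfect unison.

perfect 1st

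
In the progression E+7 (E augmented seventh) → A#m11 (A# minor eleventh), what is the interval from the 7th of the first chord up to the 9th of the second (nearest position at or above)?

The 7th of E+7 (E augmented seventh) is D; the 9th of A#m11 (A# minor eleventh) is B#.
6 letter names make it a sixth; at 10 semitones (a half step wider than major) the quality is augmented.

augmented 6th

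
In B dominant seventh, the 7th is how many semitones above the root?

10

B7 is spelled B D♯ F♯ A.
B to A is a minor seventh: 10 semitones.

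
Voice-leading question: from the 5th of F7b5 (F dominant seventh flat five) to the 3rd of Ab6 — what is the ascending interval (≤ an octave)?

The 5th of F7b5 (F dominant seventh flat five) is Cb; the 3rd of Ab6 is C.
1 letter names make it a unison; at 1 semitone (a half step wider than perfect) the quality is augmented.

augmented unison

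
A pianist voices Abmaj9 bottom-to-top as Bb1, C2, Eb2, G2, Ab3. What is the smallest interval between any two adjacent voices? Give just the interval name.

M2

Adjacent intervals: Bb1→C2 = major second; C2→Eb2 = minor third; Eb2→G2 = major third; G2→Ab3 = minor ninth.
The smallest is Bb1 to C2, a major second (2 semitones).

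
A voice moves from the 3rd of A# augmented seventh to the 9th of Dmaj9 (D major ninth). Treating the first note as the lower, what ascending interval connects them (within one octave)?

The 3rd of A# augmented seventh is C##; the 9th of Dmaj9 (D major ninth) is E.
3 letter names make it a third; at 2 semitones (a whole step narrower than major) the quality is diminished.

diminished third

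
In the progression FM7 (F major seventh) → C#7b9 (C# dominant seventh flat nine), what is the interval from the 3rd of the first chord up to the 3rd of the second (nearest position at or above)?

augmented fifth

The 3rd of FM7 (F major seventh) is A; the 3rd of C#7b9 (C# dominant seventh flat nine) is E#.
From A to E#: 8 semitones over a fifth = augmented.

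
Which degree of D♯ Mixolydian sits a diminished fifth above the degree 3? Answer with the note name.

C#

The scale is D♯ E♯ F𝄪 G♯ A♯ B♯ C♯.
The degree 3 is F𝄪; a diminished fifth above that is C♯ — scale degree 7.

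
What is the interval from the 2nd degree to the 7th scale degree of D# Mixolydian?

Spelling D# Mixolydian: D# E# F## G# A# B# C#.
So we need the interval from E# up to C#.
E# up to C# is 8 semitones, a half step narrower than a major sixth, so the interval is minor.

minor 6th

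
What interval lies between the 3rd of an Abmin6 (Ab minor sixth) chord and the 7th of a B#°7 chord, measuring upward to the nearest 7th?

Abmin6 (Ab minor sixth) has Cb as its 3rd, and B#°7 has A as its 7th.
6 letter names make it a sixth; at 10 semitones (a half step wider than major) the quality is augmented.

augmented 6th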